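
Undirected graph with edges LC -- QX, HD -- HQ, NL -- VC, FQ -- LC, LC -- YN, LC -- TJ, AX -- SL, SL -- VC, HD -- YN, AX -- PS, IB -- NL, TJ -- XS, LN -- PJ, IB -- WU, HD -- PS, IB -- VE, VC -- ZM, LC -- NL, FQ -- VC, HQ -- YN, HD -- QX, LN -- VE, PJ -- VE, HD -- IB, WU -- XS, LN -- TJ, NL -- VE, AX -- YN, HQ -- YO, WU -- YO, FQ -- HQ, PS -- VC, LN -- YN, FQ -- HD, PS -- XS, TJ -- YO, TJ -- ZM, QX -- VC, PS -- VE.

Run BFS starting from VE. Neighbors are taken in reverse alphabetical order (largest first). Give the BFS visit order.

VE, PS, PJ, NL, LN, IB, XS, VC, HD, AX, LC, YN, TJ, WU, ZM, SL, QX, FQ, HQ, YO

Visit VE; enqueue PS, PJ, NL, LN, IB → queue [PS, PJ, NL, LN, IB]
Visit PS; enqueue XS, VC, HD, AX → queue [PJ, NL, LN, IB, XS, VC, HD, AX]
Visit PJ → queue [NL, LN, IB, XS, VC, HD, AX]
Visit NL; enqueue LC → queue [LN, IB, XS, VC, HD, AX, LC]
Visit LN; enqueue YN, TJ → queue [IB, XS, VC, HD, AX, LC, YN, TJ]
Visit IB; enqueue WU → queue [XS, VC, HD, AX, LC, YN, TJ, WU]
Visit XS → queue [VC, HD, AX, LC, YN, TJ, WU]
Visit VC; enqueue ZM, SL, QX, FQ → queue [HD, AX, LC, YN, TJ, WU, ZM, SL, QX, FQ]
Visit HD; enqueue HQ → queue [AX, LC, YN, TJ, WU, ZM, SL, QX, FQ, HQ]
Visit AX → queue [LC, YN, TJ, WU, ZM, SL, QX, FQ, HQ]
Visit LC → queue [YN, TJ, WU, ZM, SL, QX, FQ, HQ]
Visit YN → queue [TJ, WU, ZM, SL, QX, FQ, HQ]
Visit TJ; enqueue YO → queue [WU, ZM, SL, QX, FQ, HQ, YO]
Visit WU → queue [ZM, SL, QX, FQ, HQ, YO]
Visit ZM → queue [SL, QX, FQ, HQ, YO]
Visit SL → queue [QX, FQ, HQ, YO]
Visit QX → queue [FQ, HQ, YO]
Visit FQ → queue [HQ, YO]
Visit HQ → queue [YO]
Visit YO → queue []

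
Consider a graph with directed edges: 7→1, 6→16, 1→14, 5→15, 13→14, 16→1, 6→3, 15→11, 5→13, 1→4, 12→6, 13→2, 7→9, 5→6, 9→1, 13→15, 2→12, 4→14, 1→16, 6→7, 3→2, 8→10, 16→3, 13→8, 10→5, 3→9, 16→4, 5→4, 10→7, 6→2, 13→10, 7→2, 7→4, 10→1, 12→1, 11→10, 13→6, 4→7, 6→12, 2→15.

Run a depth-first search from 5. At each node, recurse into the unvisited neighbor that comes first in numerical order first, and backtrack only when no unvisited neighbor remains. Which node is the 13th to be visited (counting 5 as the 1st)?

Visit 5
5 → 4
4 → 7
7 → 1
1 → 14
1 → 16
16 → 3
3 → 2
2 → 12
12 → 6
2 → 15
15 → 11
11 → 10
3 → 9
5 → 13
13 → 8

Visit order: 5, 4, 7, 1, 14, 16, 3, 2, 12, 6, 15, 11, 10, 9, 13, 8

10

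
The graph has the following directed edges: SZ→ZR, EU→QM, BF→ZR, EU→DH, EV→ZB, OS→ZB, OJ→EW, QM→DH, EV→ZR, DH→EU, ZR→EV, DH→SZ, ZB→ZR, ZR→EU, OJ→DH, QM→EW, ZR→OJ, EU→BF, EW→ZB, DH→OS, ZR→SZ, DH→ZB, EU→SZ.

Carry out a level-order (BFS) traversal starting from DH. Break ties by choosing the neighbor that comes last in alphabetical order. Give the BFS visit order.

DH ZB SZ OS EU ZR QM BF OJ EV EW

Visit DH; enqueue ZB, SZ, OS, EU → queue [ZB, SZ, OS, EU]
Visit ZB; enqueue ZR → queue [SZ, OS, EU, ZR]
Visit SZ → queue [OS, EU, ZR]
Visit OS → queue [EU, ZR]
Visit EU; enqueue QM, BF → queue [ZR, QM, BF]
Visit ZR; enqueue OJ, EV → queue [QM, BF, OJ, EV]
Visit QM; enqueue EW → queue [BF, OJ, EV, EW]
Visit BF → queue [OJ, EV, EW]
Visit OJ → queue [EV, EW]
Visit EV → queue [EW]
Visit EW → queue []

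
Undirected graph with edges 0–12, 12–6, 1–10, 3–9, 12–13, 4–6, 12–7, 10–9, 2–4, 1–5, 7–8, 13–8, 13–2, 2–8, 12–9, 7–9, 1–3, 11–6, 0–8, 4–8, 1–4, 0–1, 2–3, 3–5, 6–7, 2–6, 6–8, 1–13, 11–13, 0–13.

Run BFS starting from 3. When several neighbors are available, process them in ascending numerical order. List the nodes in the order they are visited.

3 → 1 → 2 → 5 → 9 → 0 → 4 → 10 → 13 → 6 → 8 → 7 → 12 → 11

Visit 3; enqueue 1, 2, 5, 9 → queue [1, 2, 5, 9]
Visit 1; enqueue 0, 4, 10, 13 → queue [2, 5, 9, 0, 4, 10, 13]
Visit 2; enqueue 6, 8 → queue [5, 9, 0, 4, 10, 13, 6, 8]
Visit 5 → queue [9, 0, 4, 10, 13, 6, 8]
Visit 9; enqueue 7, 12 → queue [0, 4, 10, 13, 6, 8, 7, 12]
Visit 0 → queue [4, 10, 13, 6, 8, 7, 12]
Visit 4 → queue [10, 13, 6, 8, 7, 12]
Visit 10 → queue [13, 6, 8, 7, 12]
Visit 13; enqueue 11 → queue [6, 8, 7, 12, 11]
Visit 6 → queue [8, 7, 12, 11]
Visit 8 → queue [7, 12, 11]
Visit 7 → queue [12, 11]
Visit 12 → queue [11]
Visit 11 → queue []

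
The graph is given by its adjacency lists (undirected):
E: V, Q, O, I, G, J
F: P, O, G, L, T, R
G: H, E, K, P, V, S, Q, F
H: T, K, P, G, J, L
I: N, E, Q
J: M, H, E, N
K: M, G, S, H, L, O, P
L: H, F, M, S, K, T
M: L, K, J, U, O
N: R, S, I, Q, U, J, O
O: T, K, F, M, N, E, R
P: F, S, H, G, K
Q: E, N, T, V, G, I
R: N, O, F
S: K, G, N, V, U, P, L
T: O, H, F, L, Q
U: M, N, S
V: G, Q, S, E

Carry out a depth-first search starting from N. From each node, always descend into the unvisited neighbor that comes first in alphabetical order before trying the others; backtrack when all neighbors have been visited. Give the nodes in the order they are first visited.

N, I, E, G, F, L, H, J, M, K, O, R, T, Q, V, S, P, U

Visit N
N → I
I → E
E → G
G → F
F → L
L → H
H → J
J → M
M → K
K → O
O → R
O → T
T → Q
Q → V
V → S
S → P
S → U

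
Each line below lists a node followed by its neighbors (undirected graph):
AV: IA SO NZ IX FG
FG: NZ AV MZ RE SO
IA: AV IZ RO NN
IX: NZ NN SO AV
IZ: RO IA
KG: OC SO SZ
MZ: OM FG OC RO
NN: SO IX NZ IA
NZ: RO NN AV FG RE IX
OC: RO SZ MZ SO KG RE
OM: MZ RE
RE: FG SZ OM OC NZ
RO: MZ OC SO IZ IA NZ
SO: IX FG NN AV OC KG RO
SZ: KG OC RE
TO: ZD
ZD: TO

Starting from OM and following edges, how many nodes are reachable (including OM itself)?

15

BFS from OM visits: OM, RE, MZ, SZ, OC, NZ, FG, RO, KG, SO, NN, IX, AV, IZ, IA
Reachable nodes: 15 of 17 total.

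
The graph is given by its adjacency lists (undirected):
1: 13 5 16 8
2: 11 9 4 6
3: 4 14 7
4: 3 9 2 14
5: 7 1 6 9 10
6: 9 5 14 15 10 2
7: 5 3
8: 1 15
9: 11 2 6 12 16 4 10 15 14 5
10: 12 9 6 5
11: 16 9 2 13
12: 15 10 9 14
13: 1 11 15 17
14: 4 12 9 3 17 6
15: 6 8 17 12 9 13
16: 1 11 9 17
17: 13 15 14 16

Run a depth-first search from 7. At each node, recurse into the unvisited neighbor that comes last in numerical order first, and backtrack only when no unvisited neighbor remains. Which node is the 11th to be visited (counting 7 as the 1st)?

8

Visit 7
7 → 5
5 → 10
10 → 12
12 → 15
15 → 17
17 → 16
16 → 11
11 → 13
13 → 1
1 → 8
11 → 9
9 → 14
14 → 6
6 → 2
2 → 4
4 → 3

Visit order: 7, 5, 10, 12, 15, 17, 16, 11, 13, 1, 8, 9, 14, 6, 2, 4, 3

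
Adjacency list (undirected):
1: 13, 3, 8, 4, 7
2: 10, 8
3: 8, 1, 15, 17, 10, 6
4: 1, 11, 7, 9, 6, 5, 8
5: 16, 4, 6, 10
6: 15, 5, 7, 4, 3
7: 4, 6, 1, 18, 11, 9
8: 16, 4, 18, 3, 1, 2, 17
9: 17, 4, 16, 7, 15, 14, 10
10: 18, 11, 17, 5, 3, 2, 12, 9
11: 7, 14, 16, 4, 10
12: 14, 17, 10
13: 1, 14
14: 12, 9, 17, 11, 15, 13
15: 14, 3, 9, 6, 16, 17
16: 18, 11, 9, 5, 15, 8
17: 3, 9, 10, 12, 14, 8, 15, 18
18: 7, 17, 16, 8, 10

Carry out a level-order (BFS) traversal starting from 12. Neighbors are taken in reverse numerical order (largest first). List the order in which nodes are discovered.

12 -> 17 -> 14 -> 10 -> 18 -> 15 -> 9 -> 8 -> 3 -> 13 -> 11 -> 5 -> 2 -> 16 -> 7 -> 6 -> 4 -> 1

Visit 12; enqueue 17, 14, 10 → queue [17, 14, 10]
Visit 17; enqueue 18, 15, 9, 8, 3 → queue [14, 10, 18, 15, 9, 8, 3]
Visit 14; enqueue 13, 11 → queue [10, 18, 15, 9, 8, 3, 13, 11]
Visit 10; enqueue 5, 2 → queue [18, 15, 9, 8, 3, 13, 11, 5, 2]
Visit 18; enqueue 16, 7 → queue [15, 9, 8, 3, 13, 11, 5, 2, 16, 7]
Visit 15; enqueue 6 → queue [9, 8, 3, 13, 11, 5, 2, 16, 7, 6]
Visit 9; enqueue 4 → queue [8, 3, 13, 11, 5, 2, 16, 7, 6, 4]
Visit 8; enqueue 1 → queue [3, 13, 11, 5, 2, 16, 7, 6, 4, 1]
Visit 3 → queue [13, 11, 5, 2, 16, 7, 6, 4, 1]
Visit 13 → queue [11, 5, 2, 16, 7, 6, 4, 1]
Visit 11 → queue [5, 2, 16, 7, 6, 4, 1]
Visit 5 → queue [2, 16, 7, 6, 4, 1]
Visit 2 → queue [16, 7, 6, 4, 1]
Visit 16 → queue [7, 6, 4, 1]
Visit 7 → queue [6, 4, 1]
Visit 6 → queue [4, 1]
Visit 4 → queue [1]
Visit 1 → queue []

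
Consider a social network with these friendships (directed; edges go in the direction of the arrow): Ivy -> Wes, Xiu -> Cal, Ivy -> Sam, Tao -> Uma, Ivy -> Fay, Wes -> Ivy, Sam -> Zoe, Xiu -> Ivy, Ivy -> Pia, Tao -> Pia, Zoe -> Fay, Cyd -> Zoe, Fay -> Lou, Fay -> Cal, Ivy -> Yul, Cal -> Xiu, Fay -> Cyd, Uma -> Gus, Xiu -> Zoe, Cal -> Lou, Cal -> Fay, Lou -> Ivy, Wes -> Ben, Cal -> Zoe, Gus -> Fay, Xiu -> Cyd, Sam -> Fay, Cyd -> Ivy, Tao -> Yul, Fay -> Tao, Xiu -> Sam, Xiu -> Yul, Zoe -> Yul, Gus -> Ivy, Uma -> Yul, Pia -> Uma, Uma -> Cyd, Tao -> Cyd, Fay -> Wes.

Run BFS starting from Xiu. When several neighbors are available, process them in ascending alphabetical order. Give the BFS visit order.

Visit Xiu; enqueue Cal, Cyd, Ivy, Sam, Yul, Zoe → queue [Cal, Cyd, Ivy, Sam, Yul, Zoe]
Visit Cal; enqueue Fay, Lou → queue [Cyd, Ivy, Sam, Yul, Zoe, Fay, Lou]
Visit Cyd → queue [Ivy, Sam, Yul, Zoe, Fay, Lou]
Visit Ivy; enqueue Pia, Wes → queue [Sam, Yul, Zoe, Fay, Lou, Pia, Wes]
Visit Sam → queue [Yul, Zoe, Fay, Lou, Pia, Wes]
Visit Yul → queue [Zoe, Fay, Lou, Pia, Wes]
Visit Zoe → queue [Fay, Lou, Pia, Wes]
Visit Fay; enqueue Tao → queue [Lou, Pia, Wes, Tao]
Visit Lou → queue [Pia, Wes, Tao]
Visit Pia; enqueue Uma → queue [Wes, Tao, Uma]
Visit Wes; enqueue Ben → queue [Tao, Uma, Ben]
Visit Tao → queue [Uma, Ben]
Visit Uma; enqueue Gus → queue [Ben, Gus]
Visit Ben → queue [Gus]
Visit Gus → queue []

Xiu, Cal, Cyd, Ivy, Sam, Yul, Zoe, Fay, Lou, Pia, Wes, Tao, Uma, Ben, Gus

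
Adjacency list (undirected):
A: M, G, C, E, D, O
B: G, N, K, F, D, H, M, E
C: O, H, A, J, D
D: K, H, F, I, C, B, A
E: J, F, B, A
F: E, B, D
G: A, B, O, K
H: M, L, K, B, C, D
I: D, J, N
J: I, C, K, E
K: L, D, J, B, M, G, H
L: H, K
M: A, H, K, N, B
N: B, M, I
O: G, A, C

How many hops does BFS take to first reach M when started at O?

Level 0: O
Level 1: A, C, G
Level 2: B, D, E, H, J, K, M
Level 3: F, I, L, N
M first appears at level 2.

2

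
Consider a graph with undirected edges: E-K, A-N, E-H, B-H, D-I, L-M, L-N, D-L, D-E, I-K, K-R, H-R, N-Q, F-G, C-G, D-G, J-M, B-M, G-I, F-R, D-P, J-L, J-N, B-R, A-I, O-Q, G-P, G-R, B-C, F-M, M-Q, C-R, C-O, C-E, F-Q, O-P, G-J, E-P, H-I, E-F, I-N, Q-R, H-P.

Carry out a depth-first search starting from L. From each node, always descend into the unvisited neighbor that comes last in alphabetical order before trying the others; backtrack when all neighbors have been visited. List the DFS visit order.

L → N → Q → R → K → I → H → P → O → C → G → J → M → F → E → D → B → A

Visit L
L → N
N → Q
Q → R
R → K
K → I
I → H
H → P
P → O
O → C
C → G
G → J
J → M
M → F
F → E
E → D
M → B
I → A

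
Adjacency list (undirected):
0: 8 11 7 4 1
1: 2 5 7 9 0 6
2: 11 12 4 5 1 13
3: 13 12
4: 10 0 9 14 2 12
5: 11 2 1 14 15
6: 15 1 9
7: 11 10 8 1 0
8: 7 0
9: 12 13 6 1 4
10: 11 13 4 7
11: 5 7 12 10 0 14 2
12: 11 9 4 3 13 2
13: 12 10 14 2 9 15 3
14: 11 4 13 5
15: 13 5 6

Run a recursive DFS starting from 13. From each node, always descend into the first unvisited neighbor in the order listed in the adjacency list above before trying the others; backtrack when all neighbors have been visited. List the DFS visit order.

Visit 13
13 → 12
12 → 11
11 → 5
5 → 2
2 → 4
4 → 10
10 → 7
7 → 8
8 → 0
0 → 1
1 → 9
9 → 6
6 → 15
4 → 14
12 → 3

13, 12, 11, 5, 2, 4, 10, 7, 8, 0, 1, 9, 6, 15, 14, 3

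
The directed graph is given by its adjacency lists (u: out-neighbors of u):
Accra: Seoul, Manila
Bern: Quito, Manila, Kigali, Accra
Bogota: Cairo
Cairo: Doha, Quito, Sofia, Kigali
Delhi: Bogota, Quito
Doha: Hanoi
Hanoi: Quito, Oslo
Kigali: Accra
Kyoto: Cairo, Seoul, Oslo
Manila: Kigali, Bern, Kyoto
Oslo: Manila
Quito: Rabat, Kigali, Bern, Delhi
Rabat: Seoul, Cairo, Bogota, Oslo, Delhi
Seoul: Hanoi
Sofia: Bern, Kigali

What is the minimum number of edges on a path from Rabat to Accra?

Level 0: Rabat
Level 1: Bogota, Cairo, Delhi, Oslo, Seoul
Level 2: Doha, Hanoi, Kigali, Manila, Quito, Sofia
Level 3: Accra, Bern, Kyoto
Accra first appears at level 3.

3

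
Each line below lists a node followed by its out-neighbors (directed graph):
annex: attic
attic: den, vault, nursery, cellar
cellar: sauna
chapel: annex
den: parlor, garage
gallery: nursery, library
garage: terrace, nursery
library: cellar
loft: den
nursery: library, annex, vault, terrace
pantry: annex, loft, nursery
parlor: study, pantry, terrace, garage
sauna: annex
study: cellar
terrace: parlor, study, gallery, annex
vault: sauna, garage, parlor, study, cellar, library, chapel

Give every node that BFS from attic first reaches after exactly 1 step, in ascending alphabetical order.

cellar, den, nursery, vault

Level 0: attic
Level 1: cellar, den, nursery, vault
Level 2: annex, chapel, garage, library, parlor, sauna, study, terrace
Level 3: gallery, pantry
Level 4: loft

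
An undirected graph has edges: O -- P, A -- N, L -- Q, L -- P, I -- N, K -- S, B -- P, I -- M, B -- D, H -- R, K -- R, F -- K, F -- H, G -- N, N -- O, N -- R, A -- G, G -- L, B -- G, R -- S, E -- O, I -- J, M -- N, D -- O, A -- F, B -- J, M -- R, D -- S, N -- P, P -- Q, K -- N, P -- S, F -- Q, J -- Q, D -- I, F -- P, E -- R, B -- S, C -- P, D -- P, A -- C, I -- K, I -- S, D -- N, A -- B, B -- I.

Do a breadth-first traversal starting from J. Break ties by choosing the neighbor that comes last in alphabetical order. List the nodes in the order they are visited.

J -> Q -> I -> B -> P -> L -> F -> S -> N -> M -> K -> D -> G -> A -> O -> C -> H -> R -> E

Visit J; enqueue Q, I, B → queue [Q, I, B]
Visit Q; enqueue P, L, F → queue [I, B, P, L, F]
Visit I; enqueue S, N, M, K, D → queue [B, P, L, F, S, N, M, K, D]
Visit B; enqueue G, A → queue [P, L, F, S, N, M, K, D, G, A]
Visit P; enqueue O, C → queue [L, F, S, N, M, K, D, G, A, O, C]
Visit L → queue [F, S, N, M, K, D, G, A, O, C]
Visit F; enqueue H → queue [S, N, M, K, D, G, A, O, C, H]
Visit S; enqueue R → queue [N, M, K, D, G, A, O, C, H, R]
Visit N → queue [M, K, D, G, A, O, C, H, R]
Visit M → queue [K, D, G, A, O, C, H, R]
Visit K → queue [D, G, A, O, C, H, R]
Visit D → queue [G, A, O, C, H, R]
Visit G → queue [A, O, C, H, R]
Visit A → queue [O, C, H, R]
Visit O; enqueue E → queue [C, H, R, E]
Visit C → queue [H, R, E]
Visit H → queue [R, E]
Visit R → queue [E]
Visit E → queue []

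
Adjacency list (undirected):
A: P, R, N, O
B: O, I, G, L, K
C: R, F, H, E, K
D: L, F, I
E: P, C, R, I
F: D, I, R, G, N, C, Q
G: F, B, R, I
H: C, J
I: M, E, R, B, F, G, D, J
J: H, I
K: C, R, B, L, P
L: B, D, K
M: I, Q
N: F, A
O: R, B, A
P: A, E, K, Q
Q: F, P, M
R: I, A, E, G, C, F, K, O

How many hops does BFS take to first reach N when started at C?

Level 0: C
Level 1: E, F, H, K, R
Level 2: A, B, D, G, I, J, L, N, O, P, Q
Level 3: M
N first appears at level 2.

2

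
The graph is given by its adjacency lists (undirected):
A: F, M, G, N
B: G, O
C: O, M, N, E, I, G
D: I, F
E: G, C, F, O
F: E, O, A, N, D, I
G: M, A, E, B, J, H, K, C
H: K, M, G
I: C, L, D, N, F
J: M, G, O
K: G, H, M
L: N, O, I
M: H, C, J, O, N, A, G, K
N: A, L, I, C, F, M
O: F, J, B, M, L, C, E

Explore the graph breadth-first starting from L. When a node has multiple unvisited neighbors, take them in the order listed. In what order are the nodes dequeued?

L, N, O, I, A, C, F, M, J, B, E, D, G, H, K

Visit L; enqueue N, O, I → queue [N, O, I]
Visit N; enqueue A, C, F, M → queue [O, I, A, C, F, M]
Visit O; enqueue J, B, E → queue [I, A, C, F, M, J, B, E]
Visit I; enqueue D → queue [A, C, F, M, J, B, E, D]
Visit A; enqueue G → queue [C, F, M, J, B, E, D, G]
Visit C → queue [F, M, J, B, E, D, G]
Visit F → queue [M, J, B, E, D, G]
Visit M; enqueue H, K → queue [J, B, E, D, G, H, K]
Visit J → queue [B, E, D, G, H, K]
Visit B → queue [E, D, G, H, K]
Visit E → queue [D, G, H, K]
Visit D → queue [G, H, K]
Visit G → queue [H, K]
Visit H → queue [K]
Visit K → queue []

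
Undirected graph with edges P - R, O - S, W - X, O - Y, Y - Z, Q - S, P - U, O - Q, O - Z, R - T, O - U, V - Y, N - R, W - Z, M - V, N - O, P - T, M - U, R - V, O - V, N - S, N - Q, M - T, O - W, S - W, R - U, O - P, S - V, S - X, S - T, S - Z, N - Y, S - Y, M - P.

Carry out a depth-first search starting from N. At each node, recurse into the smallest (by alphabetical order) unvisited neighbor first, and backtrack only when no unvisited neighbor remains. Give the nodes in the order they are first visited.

Visit N
N → O
O → P
P → M
M → T
T → R
R → U
R → V
V → S
S → Q
S → W
W → X
W → Z
Z → Y

N → O → P → M → T → R → U → V → S → Q → W → X → Z → Y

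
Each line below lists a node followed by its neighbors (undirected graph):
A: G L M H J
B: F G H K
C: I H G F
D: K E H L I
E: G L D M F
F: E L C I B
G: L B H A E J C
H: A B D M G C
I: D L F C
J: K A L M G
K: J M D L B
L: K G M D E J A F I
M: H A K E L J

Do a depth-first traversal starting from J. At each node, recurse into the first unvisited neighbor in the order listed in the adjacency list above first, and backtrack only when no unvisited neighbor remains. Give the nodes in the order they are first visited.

J, K, M, H, A, G, L, D, E, F, C, I, B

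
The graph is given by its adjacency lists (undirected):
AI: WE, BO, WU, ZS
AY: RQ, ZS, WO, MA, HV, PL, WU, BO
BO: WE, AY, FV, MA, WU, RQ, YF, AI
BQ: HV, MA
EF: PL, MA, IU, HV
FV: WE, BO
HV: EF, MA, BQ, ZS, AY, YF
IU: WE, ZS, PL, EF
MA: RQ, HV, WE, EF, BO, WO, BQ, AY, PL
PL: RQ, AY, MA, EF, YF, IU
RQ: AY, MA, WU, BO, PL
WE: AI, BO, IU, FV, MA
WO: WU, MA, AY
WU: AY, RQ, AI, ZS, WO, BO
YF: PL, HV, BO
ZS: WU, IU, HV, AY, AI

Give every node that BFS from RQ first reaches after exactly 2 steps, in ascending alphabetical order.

AI, BQ, EF, FV, HV, IU, WE, WO, YF, ZS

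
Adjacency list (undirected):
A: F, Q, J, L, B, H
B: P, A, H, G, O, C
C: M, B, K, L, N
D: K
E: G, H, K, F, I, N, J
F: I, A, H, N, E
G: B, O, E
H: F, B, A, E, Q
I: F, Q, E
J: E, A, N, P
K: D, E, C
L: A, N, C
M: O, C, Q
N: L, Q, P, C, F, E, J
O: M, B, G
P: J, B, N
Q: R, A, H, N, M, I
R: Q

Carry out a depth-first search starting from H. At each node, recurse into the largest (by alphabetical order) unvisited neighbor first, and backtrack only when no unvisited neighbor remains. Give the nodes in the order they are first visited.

Visit H
H → Q
Q → R
Q → N
N → P
P → J
J → E
E → K
K → D
K → C
C → M
M → O
O → G
G → B
B → A
A → L
A → F
F → I

H, Q, R, N, P, J, E, K, D, C, M, O, G, B, A, L, F, I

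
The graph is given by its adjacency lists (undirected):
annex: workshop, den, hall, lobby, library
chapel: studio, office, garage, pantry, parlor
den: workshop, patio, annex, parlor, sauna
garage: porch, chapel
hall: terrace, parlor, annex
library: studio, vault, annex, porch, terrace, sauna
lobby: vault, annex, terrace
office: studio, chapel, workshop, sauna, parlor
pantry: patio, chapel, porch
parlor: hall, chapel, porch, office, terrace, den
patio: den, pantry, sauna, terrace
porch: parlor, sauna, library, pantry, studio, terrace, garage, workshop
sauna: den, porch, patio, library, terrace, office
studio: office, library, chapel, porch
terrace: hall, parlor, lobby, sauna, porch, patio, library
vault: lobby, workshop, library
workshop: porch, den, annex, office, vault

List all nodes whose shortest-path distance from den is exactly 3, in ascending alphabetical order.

garage, studio

Level 0: den
Level 1: annex, parlor, patio, sauna, workshop
Level 2: chapel, hall, library, lobby, office, pantry, porch, terrace, vault
Level 3: garage, studio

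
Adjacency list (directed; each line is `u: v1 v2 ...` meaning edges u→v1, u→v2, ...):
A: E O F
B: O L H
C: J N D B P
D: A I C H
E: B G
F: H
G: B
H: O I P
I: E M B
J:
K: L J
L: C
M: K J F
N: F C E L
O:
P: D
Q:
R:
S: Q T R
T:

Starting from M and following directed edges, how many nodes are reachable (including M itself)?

BFS from M visits: M, K, J, F, L, H, C, O, I, P, N, D, B, E, A, G
Reachable nodes: 16 of 20 total.

16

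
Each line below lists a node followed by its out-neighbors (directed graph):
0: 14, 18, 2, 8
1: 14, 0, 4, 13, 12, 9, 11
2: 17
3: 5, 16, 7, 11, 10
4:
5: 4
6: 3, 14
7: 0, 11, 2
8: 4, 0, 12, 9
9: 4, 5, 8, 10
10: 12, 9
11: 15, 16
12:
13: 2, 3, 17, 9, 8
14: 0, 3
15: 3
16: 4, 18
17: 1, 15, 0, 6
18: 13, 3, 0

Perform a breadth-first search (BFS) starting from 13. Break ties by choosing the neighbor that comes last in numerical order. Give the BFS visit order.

13, 17, 9, 8, 3, 2, 15, 6, 1, 0, 10, 5, 4, 12, 16, 11, 7, 14, 18

Visit 13; enqueue 17, 9, 8, 3, 2 → queue [17, 9, 8, 3, 2]
Visit 17; enqueue 15, 6, 1, 0 → queue [9, 8, 3, 2, 15, 6, 1, 0]
Visit 9; enqueue 10, 5, 4 → queue [8, 3, 2, 15, 6, 1, 0, 10, 5, 4]
Visit 8; enqueue 12 → queue [3, 2, 15, 6, 1, 0, 10, 5, 4, 12]
Visit 3; enqueue 16, 11, 7 → queue [2, 15, 6, 1, 0, 10, 5, 4, 12, 16, 11, 7]
Visit 2 → queue [15, 6, 1, 0, 10, 5, 4, 12, 16, 11, 7]
Visit 15 → queue [6, 1, 0, 10, 5, 4, 12, 16, 11, 7]
Visit 6; enqueue 14 → queue [1, 0, 10, 5, 4, 12, 16, 11, 7, 14]
Visit 1 → queue [0, 10, 5, 4, 12, 16, 11, 7, 14]
Visit 0; enqueue 18 → queue [10, 5, 4, 12, 16, 11, 7, 14, 18]
Visit 10 → queue [5, 4, 12, 16, 11, 7, 14, 18]
Visit 5 → queue [4, 12, 16, 11, 7, 14, 18]
Visit 4 → queue [12, 16, 11, 7, 14, 18]
Visit 12 → queue [16, 11, 7, 14, 18]
Visit 16 → queue [11, 7, 14, 18]
Visit 11 → queue [7, 14, 18]
Visit 7 → queue [14, 18]
Visit 14 → queue [18]
Visit 18 → queue []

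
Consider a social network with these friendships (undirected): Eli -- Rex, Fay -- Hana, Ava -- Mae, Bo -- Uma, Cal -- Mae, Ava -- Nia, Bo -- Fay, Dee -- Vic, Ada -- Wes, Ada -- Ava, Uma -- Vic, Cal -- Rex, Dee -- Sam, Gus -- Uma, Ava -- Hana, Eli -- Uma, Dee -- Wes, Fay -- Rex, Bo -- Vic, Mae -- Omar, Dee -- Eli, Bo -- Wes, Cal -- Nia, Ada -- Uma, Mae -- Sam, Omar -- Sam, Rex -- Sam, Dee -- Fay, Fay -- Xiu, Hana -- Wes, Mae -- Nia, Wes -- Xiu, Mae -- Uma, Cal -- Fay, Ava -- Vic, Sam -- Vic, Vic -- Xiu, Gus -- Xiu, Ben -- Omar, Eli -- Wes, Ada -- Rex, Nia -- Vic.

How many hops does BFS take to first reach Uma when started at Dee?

2

Level 0: Dee
Level 1: Eli, Fay, Sam, Vic, Wes
Level 2: Ada, Ava, Bo, Cal, Hana, Mae, Nia, Omar, Rex, Uma, Xiu
Level 3: Ben, Gus
Uma first appears at level 2.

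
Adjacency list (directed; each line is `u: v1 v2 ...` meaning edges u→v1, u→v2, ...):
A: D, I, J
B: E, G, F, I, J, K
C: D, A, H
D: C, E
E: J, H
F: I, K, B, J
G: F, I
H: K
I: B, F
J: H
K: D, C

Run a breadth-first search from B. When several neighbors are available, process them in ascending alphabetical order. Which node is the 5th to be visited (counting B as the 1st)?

I

Visit B; enqueue E, F, G, I, J, K → queue [E, F, G, I, J, K]
Visit E; enqueue H → queue [F, G, I, J, K, H]
Visit F → queue [G, I, J, K, H]
Visit G → queue [I, J, K, H]
Visit I → queue [J, K, H]
Visit J → queue [K, H]
Visit K; enqueue C, D → queue [H, C, D]
Visit H → queue [C, D]
Visit C; enqueue A → queue [D, A]
Visit D → queue [A]
Visit A → queue []

Visit order: B, E, F, G, I, J, K, H, C, D, A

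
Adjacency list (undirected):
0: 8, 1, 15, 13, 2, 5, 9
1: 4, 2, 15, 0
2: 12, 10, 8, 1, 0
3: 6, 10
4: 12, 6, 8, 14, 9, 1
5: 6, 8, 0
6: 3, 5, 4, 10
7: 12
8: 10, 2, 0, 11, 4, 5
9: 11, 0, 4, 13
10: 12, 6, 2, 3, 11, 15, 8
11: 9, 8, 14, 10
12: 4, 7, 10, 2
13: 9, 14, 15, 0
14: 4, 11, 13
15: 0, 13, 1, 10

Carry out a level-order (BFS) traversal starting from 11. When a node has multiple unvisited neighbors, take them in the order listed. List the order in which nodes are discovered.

11 9 8 14 10 0 4 13 2 5 12 6 3 15 1 7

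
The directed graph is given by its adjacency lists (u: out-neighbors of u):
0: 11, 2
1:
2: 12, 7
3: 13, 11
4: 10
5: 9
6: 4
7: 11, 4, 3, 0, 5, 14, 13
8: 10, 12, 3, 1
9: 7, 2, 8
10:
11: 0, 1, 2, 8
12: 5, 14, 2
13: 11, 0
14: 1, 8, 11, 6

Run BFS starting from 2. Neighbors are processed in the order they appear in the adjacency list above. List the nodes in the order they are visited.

2, 12, 7, 5, 14, 11, 4, 3, 0, 13, 9, 1, 8, 6, 10

Visit 2; enqueue 12, 7 → queue [12, 7]
Visit 12; enqueue 5, 14 → queue [7, 5, 14]
Visit 7; enqueue 11, 4, 3, 0, 13 → queue [5, 14, 11, 4, 3, 0, 13]
Visit 5; enqueue 9 → queue [14, 11, 4, 3, 0, 13, 9]
Visit 14; enqueue 1, 8, 6 → queue [11, 4, 3, 0, 13, 9, 1, 8, 6]
Visit 11 → queue [4, 3, 0, 13, 9, 1, 8, 6]
Visit 4; enqueue 10 → queue [3, 0, 13, 9, 1, 8, 6, 10]
Visit 3 → queue [0, 13, 9, 1, 8, 6, 10]
Visit 0 → queue [13, 9, 1, 8, 6, 10]
Visit 13 → queue [9, 1, 8, 6, 10]
Visit 9 → queue [1, 8, 6, 10]
Visit 1 → queue [8, 6, 10]
Visit 8 → queue [6, 10]
Visit 6 → queue [10]
Visit 10 → queue []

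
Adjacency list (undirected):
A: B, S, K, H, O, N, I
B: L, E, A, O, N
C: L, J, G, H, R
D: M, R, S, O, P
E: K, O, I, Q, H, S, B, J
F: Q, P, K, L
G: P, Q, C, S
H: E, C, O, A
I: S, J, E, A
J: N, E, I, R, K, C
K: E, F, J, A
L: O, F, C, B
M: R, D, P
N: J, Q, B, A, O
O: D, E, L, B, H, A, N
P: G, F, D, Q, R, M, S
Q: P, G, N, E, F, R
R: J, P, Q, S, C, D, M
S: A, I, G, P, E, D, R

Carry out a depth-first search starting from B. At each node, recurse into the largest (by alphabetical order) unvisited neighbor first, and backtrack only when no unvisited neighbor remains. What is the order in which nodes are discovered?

B -> O -> N -> Q -> R -> S -> P -> M -> D -> G -> C -> L -> F -> K -> J -> I -> E -> H -> A

Visit B
B → O
O → N
N → Q
Q → R
R → S
S → P
P → M
M → D
P → G
G → C
C → L
L → F
F → K
K → J
J → I
I → E
E → H
H → A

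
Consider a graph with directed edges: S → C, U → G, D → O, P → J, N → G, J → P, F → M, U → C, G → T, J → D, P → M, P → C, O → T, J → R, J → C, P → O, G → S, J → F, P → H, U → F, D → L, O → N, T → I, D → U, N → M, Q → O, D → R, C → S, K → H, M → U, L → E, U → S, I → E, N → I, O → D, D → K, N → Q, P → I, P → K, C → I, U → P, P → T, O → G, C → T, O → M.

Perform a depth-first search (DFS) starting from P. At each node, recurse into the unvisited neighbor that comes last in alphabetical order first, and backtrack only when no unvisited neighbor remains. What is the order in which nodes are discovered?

P → T → I → E → O → N → Q → M → U → S → C → G → F → D → R → L → K → H → J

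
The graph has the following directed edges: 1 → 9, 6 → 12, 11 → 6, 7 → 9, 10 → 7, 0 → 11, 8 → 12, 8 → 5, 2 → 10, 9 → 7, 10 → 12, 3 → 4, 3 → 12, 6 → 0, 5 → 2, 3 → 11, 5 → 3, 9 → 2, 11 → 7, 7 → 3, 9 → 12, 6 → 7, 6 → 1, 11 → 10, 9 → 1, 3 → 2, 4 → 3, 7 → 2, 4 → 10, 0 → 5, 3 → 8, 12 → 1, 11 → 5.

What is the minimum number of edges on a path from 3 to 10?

2

Level 0: 3
Level 1: 2, 4, 8, 11, 12
Level 2: 1, 5, 6, 7, 10
Level 3: 0, 9
10 first appears at level 2.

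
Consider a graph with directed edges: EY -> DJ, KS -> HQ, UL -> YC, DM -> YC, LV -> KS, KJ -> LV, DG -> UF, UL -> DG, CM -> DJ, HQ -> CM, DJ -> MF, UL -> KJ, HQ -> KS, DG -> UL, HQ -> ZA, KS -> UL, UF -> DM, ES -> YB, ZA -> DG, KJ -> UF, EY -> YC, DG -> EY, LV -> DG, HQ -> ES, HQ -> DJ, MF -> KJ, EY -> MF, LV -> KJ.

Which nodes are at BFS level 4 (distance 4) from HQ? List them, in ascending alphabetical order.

Level 0: HQ
Level 1: CM, DJ, ES, KS, ZA
Level 2: DG, MF, UL, YB
Level 3: EY, KJ, UF, YC
Level 4: DM, LV

DM, LV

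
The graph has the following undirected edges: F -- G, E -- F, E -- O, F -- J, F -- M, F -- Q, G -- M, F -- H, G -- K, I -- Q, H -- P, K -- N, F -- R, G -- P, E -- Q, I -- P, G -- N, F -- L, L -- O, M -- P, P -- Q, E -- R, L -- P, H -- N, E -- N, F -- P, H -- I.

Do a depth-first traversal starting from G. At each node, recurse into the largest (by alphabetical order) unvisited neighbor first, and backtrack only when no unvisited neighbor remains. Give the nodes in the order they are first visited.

G, P, Q, I, H, N, K, E, R, F, M, L, O, J

Visit G
G → P
P → Q
Q → I
I → H
H → N
N → K
N → E
E → R
R → F
F → M
F → L
L → O
F → J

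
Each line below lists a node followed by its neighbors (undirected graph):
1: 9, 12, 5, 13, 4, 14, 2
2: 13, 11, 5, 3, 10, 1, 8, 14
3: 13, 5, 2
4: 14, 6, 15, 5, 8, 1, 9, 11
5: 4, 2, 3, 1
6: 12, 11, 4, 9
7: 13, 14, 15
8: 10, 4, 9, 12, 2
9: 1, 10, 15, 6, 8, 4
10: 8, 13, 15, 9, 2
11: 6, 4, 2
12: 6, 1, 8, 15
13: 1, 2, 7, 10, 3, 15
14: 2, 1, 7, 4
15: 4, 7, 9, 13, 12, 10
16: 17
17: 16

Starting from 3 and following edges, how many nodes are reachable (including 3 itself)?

15

BFS from 3 visits: 3, 2, 5, 13, 1, 8, 10, 11, 14, 4, 7, 15, 9, 12, 6
Reachable nodes: 15 of 17 total.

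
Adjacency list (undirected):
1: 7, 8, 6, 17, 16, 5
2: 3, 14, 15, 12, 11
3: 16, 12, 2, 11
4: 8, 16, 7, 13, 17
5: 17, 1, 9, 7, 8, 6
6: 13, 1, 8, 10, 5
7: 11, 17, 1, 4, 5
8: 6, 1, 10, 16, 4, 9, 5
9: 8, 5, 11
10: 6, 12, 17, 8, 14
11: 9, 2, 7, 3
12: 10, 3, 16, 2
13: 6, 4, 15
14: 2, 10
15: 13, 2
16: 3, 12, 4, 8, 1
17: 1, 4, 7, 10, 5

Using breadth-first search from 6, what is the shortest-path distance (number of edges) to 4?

2

Level 0: 6
Level 1: 1, 5, 8, 10, 13
Level 2: 4, 7, 9, 12, 14, 15, 16, 17
Level 3: 2, 3, 11
4 first appears at level 2.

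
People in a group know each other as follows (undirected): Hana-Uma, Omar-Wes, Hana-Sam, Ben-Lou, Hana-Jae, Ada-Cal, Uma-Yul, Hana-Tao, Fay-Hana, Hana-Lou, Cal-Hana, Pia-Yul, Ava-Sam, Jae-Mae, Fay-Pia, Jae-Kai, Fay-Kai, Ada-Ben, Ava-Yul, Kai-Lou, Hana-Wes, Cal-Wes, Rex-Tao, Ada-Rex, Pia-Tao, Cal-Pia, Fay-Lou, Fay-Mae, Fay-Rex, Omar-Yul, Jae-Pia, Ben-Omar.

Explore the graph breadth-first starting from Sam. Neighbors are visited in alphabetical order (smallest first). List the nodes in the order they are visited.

Visit Sam; enqueue Ava, Hana → queue [Ava, Hana]
Visit Ava; enqueue Yul → queue [Hana, Yul]
Visit Hana; enqueue Cal, Fay, Jae, Lou, Tao, Uma, Wes → queue [Yul, Cal, Fay, Jae, Lou, Tao, Uma, Wes]
Visit Yul; enqueue Omar, Pia → queue [Cal, Fay, Jae, Lou, Tao, Uma, Wes, Omar, Pia]
Visit Cal; enqueue Ada → queue [Fay, Jae, Lou, Tao, Uma, Wes, Omar, Pia, Ada]
Visit Fay; enqueue Kai, Mae, Rex → queue [Jae, Lou, Tao, Uma, Wes, Omar, Pia, Ada, Kai, Mae, Rex]
Visit Jae → queue [Lou, Tao, Uma, Wes, Omar, Pia, Ada, Kai, Mae, Rex]
Visit Lou; enqueue Ben → queue [Tao, Uma, Wes, Omar, Pia, Ada, Kai, Mae, Rex, Ben]
Visit Tao → queue [Uma, Wes, Omar, Pia, Ada, Kai, Mae, Rex, Ben]
Visit Uma → queue [Wes, Omar, Pia, Ada, Kai, Mae, Rex, Ben]
Visit Wes → queue [Omar, Pia, Ada, Kai, Mae, Rex, Ben]
Visit Omar → queue [Pia, Ada, Kai, Mae, Rex, Ben]
Visit Pia → queue [Ada, Kai, Mae, Rex, Ben]
Visit Ada → queue [Kai, Mae, Rex, Ben]
Visit Kai → queue [Mae, Rex, Ben]
Visit Mae → queue [Rex, Ben]
Visit Rex → queue [Ben]
Visit Ben → queue []

Sam -> Ava -> Hana -> Yul -> Cal -> Fay -> Jae -> Lou -> Tao -> Uma -> Wes -> Omar -> Pia -> Ada -> Kai -> Mae -> Rex -> Ben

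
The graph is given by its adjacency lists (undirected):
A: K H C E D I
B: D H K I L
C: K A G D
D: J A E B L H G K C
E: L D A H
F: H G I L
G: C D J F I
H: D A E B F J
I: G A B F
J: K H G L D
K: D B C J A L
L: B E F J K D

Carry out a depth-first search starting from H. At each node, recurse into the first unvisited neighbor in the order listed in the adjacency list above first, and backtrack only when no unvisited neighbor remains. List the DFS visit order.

Visit H
H → D
D → J
J → K
K → B
B → I
I → G
G → C
C → A
A → E
E → L
L → F

H, D, J, K, B, I, G, C, A, E, L, F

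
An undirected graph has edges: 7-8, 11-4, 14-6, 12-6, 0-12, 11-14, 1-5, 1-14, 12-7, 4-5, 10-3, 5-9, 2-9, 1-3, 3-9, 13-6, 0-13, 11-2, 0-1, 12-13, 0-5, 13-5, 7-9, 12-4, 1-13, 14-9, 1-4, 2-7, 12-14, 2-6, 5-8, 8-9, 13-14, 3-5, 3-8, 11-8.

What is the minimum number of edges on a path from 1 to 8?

Level 0: 1
Level 1: 0, 3, 4, 5, 13, 14
Level 2: 6, 8, 9, 10, 11, 12
Level 3: 2, 7
8 first appears at level 2.

2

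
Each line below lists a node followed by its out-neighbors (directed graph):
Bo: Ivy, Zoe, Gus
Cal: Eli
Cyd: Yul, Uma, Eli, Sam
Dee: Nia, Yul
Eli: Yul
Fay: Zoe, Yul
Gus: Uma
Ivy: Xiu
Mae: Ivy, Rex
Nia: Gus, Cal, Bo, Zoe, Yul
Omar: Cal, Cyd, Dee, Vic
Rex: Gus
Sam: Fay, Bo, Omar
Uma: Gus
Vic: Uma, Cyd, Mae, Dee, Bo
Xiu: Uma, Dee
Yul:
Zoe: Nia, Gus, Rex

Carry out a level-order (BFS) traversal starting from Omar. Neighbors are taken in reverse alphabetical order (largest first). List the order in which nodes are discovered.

Omar -> Vic -> Dee -> Cyd -> Cal -> Uma -> Mae -> Bo -> Yul -> Nia -> Sam -> Eli -> Gus -> Rex -> Ivy -> Zoe -> Fay -> Xiu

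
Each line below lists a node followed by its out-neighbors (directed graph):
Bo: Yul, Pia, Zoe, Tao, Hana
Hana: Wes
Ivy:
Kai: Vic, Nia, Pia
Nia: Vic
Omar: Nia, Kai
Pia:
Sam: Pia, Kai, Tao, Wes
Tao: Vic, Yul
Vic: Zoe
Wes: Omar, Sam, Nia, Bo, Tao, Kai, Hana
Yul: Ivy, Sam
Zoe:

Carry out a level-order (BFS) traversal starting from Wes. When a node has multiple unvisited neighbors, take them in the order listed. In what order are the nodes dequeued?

Visit Wes; enqueue Omar, Sam, Nia, Bo, Tao, Kai, Hana → queue [Omar, Sam, Nia, Bo, Tao, Kai, Hana]
Visit Omar → queue [Sam, Nia, Bo, Tao, Kai, Hana]
Visit Sam; enqueue Pia → queue [Nia, Bo, Tao, Kai, Hana, Pia]
Visit Nia; enqueue Vic → queue [Bo, Tao, Kai, Hana, Pia, Vic]
Visit Bo; enqueue Yul, Zoe → queue [Tao, Kai, Hana, Pia, Vic, Yul, Zoe]
Visit Tao → queue [Kai, Hana, Pia, Vic, Yul, Zoe]
Visit Kai → queue [Hana, Pia, Vic, Yul, Zoe]
Visit Hana → queue [Pia, Vic, Yul, Zoe]
Visit Pia → queue [Vic, Yul, Zoe]
Visit Vic → queue [Yul, Zoe]
Visit Yul; enqueue Ivy → queue [Zoe, Ivy]
Visit Zoe → queue [Ivy]
Visit Ivy → queue []

Wes → Omar → Sam → Nia → Bo → Tao → Kai → Hana → Pia → Vic → Yul → Zoe → Ivy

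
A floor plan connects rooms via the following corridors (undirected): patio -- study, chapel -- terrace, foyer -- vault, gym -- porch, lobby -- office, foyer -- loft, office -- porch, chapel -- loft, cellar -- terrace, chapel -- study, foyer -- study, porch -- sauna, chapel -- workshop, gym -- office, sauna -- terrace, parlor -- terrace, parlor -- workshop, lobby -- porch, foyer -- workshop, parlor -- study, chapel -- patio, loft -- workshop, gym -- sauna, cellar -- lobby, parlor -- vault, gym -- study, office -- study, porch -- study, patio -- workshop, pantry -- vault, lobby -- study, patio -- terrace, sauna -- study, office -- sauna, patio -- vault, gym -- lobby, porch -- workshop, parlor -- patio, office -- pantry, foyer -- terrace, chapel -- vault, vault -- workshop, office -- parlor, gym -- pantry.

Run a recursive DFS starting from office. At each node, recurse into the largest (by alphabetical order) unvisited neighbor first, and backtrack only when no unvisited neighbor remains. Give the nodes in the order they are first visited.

office, study, sauna, terrace, patio, workshop, vault, parlor, pantry, gym, porch, lobby, cellar, foyer, loft, chapel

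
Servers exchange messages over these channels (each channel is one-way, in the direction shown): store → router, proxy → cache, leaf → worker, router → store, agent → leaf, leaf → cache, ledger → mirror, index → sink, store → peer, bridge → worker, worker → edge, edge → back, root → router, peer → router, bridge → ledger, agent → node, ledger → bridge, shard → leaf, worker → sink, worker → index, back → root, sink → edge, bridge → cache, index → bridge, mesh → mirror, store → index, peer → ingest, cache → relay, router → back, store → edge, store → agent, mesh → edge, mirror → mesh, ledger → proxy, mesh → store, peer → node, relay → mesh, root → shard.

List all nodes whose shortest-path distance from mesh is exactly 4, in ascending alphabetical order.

Level 0: mesh
Level 1: edge, mirror, store
Level 2: agent, back, index, peer, router
Level 3: bridge, ingest, leaf, node, root, sink
Level 4: cache, ledger, shard, worker
Level 5: proxy, relay

cache, ledger, shard, worker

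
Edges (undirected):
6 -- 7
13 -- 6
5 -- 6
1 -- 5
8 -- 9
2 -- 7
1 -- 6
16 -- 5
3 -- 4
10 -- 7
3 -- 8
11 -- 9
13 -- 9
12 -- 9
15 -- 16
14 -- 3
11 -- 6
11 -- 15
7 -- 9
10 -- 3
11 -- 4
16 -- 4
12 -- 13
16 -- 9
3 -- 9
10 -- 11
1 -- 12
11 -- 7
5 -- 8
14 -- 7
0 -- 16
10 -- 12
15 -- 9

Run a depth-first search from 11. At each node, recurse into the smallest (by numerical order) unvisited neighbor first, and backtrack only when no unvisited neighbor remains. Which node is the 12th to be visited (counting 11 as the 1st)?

10

Visit 11
11 → 4
4 → 3
3 → 8
8 → 5
5 → 1
1 → 6
6 → 7
7 → 2
7 → 9
9 → 12
12 → 10
12 → 13
9 → 15
15 → 16
16 → 0
7 → 14

Visit order: 11, 4, 3, 8, 5, 1, 6, 7, 2, 9, 12, 10, 13, 15, 16, 0, 14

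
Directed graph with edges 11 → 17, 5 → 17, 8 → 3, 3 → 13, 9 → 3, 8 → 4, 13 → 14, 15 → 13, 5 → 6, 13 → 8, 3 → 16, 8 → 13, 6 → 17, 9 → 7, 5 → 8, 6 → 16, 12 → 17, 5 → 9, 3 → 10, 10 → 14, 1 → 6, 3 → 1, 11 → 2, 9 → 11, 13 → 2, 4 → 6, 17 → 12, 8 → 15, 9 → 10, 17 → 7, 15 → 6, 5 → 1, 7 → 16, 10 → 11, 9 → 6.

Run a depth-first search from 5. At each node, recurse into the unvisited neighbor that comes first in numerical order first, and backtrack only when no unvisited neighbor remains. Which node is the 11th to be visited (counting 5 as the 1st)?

Visit 5
5 → 1
1 → 6
6 → 16
6 → 17
17 → 7
17 → 12
5 → 8
8 → 3
3 → 10
10 → 11
11 → 2
10 → 14
3 → 13
8 → 4
8 → 15
5 → 9

Visit order: 5, 1, 6, 16, 17, 7, 12, 8, 3, 10, 11, 2, 14, 13, 4, 15, 9

11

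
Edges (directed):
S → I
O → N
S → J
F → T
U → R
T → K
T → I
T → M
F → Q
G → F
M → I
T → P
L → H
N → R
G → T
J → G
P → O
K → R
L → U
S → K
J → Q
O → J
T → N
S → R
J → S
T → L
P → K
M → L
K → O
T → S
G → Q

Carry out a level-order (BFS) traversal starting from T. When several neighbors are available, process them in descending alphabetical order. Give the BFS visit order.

T → S → P → N → M → L → K → I → R → J → O → U → H → Q → G → F

Visit T; enqueue S, P, N, M, L, K, I → queue [S, P, N, M, L, K, I]
Visit S; enqueue R, J → queue [P, N, M, L, K, I, R, J]
Visit P; enqueue O → queue [N, M, L, K, I, R, J, O]
Visit N → queue [M, L, K, I, R, J, O]
Visit M → queue [L, K, I, R, J, O]
Visit L; enqueue U, H → queue [K, I, R, J, O, U, H]
Visit K → queue [I, R, J, O, U, H]
Visit I → queue [R, J, O, U, H]
Visit R → queue [J, O, U, H]
Visit J; enqueue Q, G → queue [O, U, H, Q, G]
Visit O → queue [U, H, Q, G]
Visit U → queue [H, Q, G]
Visit H → queue [Q, G]
Visit Q → queue [G]
Visit G; enqueue F → queue [F]
Visit F → queue []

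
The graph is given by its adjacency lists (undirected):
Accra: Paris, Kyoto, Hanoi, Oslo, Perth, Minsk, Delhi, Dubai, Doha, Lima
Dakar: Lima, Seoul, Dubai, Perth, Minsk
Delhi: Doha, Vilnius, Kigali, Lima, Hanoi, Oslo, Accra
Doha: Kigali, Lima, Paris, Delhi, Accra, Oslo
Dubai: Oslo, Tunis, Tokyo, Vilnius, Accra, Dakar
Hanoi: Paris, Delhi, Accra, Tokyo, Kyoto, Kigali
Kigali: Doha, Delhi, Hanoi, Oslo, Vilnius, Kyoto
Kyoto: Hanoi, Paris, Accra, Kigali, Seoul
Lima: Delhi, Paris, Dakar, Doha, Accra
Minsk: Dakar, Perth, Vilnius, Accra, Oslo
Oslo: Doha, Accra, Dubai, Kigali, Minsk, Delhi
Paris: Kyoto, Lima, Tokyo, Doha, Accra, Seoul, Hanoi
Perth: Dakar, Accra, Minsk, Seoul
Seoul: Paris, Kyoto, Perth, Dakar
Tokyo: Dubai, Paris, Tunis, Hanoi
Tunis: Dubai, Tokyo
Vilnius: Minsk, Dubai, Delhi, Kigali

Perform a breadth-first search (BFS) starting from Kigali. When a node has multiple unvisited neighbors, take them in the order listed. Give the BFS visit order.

Kigali, Doha, Delhi, Hanoi, Oslo, Vilnius, Kyoto, Lima, Paris, Accra, Tokyo, Dubai, Minsk, Seoul, Dakar, Perth, Tunis

Visit Kigali; enqueue Doha, Delhi, Hanoi, Oslo, Vilnius, Kyoto → queue [Doha, Delhi, Hanoi, Oslo, Vilnius, Kyoto]
Visit Doha; enqueue Lima, Paris, Accra → queue [Delhi, Hanoi, Oslo, Vilnius, Kyoto, Lima, Paris, Accra]
Visit Delhi → queue [Hanoi, Oslo, Vilnius, Kyoto, Lima, Paris, Accra]
Visit Hanoi; enqueue Tokyo → queue [Oslo, Vilnius, Kyoto, Lima, Paris, Accra, Tokyo]
Visit Oslo; enqueue Dubai, Minsk → queue [Vilnius, Kyoto, Lima, Paris, Accra, Tokyo, Dubai, Minsk]
Visit Vilnius → queue [Kyoto, Lima, Paris, Accra, Tokyo, Dubai, Minsk]
Visit Kyoto; enqueue Seoul → queue [Lima, Paris, Accra, Tokyo, Dubai, Minsk, Seoul]
Visit Lima; enqueue Dakar → queue [Paris, Accra, Tokyo, Dubai, Minsk, Seoul, Dakar]
Visit Paris → queue [Accra, Tokyo, Dubai, Minsk, Seoul, Dakar]
Visit Accra; enqueue Perth → queue [Tokyo, Dubai, Minsk, Seoul, Dakar, Perth]
Visit Tokyo; enqueue Tunis → queue [Dubai, Minsk, Seoul, Dakar, Perth, Tunis]
Visit Dubai → queue [Minsk, Seoul, Dakar, Perth, Tunis]
Visit Minsk → queue [Seoul, Dakar, Perth, Tunis]
Visit Seoul → queue [Dakar, Perth, Tunis]
Visit Dakar → queue [Perth, Tunis]
Visit Perth → queue [Tunis]
Visit Tunis → queue []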